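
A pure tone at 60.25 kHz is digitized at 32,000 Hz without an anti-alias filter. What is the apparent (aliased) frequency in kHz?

3.75 kHz

Nyquist = 32,000/2 = 16,000 Hz; 60,250 Hz exceeds it.
Alias = |60,250 − 2×32,000| = |60,250 − 64,000| = 3,750 Hz = 3.75 kHz.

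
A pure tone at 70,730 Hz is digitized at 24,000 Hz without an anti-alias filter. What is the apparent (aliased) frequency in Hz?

1,270 Hz

Nyquist = 24,000/2 = 12,000 Hz; 70,730 Hz exceeds it.
Alias = |70,730 − 3×24,000| = |70,730 − 72,000| = 1,270 Hz.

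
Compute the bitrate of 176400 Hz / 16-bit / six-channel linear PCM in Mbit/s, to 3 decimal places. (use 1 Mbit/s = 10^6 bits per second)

16.934 Mbit/s

Bit rate = 176,400 × 16 × 6 = 16,934,400 bits/s.
= 16.934 Mbit/s.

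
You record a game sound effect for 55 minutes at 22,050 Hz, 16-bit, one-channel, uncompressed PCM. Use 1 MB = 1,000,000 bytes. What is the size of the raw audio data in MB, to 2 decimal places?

Duration = 55 minutes = 3,300 s.
Bytes = 22,050 samples/s × 3,300 s × 2 bytes/sample × 1 ch = 145,530,000 bytes.
145,530,000 / 1,000,000 = 145.53 MB.

145.53 MB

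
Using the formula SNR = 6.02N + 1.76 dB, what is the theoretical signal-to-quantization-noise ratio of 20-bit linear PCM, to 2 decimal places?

122.16 dB

6.02 × 20 + 1.76 = 122.16 dB.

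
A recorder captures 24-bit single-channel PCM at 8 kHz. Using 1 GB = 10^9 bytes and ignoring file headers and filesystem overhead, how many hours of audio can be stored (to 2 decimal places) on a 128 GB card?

Uncompressed byte rate = 8,000 × 3 × 1 = 24,000 bytes/s.
Capacity = 128 × 1,000,000,000 = 128,000,000,000 bytes.
128,000,000,000 / 24,000 ≈ 5333333.33 s → 1481.48 hours.

1481.48 hours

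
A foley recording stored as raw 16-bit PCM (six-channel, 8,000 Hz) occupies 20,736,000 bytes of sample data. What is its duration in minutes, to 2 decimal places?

3.60 minutes

Byte rate = 8,000 × 2 × 6 = 96,000 bytes/s.
Duration = 20,736,000 / 96,000 = 216 s.
216 s / 60 = 3.60 minutes.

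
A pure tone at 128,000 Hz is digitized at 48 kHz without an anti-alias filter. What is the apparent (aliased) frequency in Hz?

16,000 Hz

Nyquist = 48,000/2 = 24,000 Hz; 128,000 Hz exceeds it.
Alias = |128,000 − 3×48,000| = |128,000 − 144,000| = 16,000 Hz.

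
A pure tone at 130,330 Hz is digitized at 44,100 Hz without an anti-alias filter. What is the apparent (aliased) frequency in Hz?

Nyquist = 44,100/2 = 22,050 Hz; 130,330 Hz exceeds it.
Alias = |130,330 − 3×44,100| = |130,330 − 132,300| = 1,970 Hz.

1,970 Hz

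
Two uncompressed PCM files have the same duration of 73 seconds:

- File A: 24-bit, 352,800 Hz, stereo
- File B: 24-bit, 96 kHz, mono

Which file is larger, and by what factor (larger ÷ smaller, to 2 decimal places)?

File A: 352,800 × 3 × 2 = 2,116,800 bytes/s.
File B: 96,000 × 3 × 1 = 288,000 bytes/s.
File A is larger; ratio = 154,526,400 / 21,024,000 = 7.35.

File A, by a factor of 7.35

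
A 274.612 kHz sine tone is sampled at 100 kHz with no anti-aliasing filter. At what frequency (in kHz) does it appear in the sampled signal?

25.388 kHz

Nyquist = 100,000/2 = 50,000 Hz; 274,612 Hz exceeds it.
Alias = |274,612 − 3×100,000| = |274,612 − 300,000| = 25,388 Hz = 25.388 kHz.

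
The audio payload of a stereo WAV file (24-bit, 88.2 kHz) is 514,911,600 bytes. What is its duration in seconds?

Byte rate = 88,200 × 3 × 2 = 529,200 bytes/s.
Duration = 514,911,600 / 529,200 = 973 s.

973 seconds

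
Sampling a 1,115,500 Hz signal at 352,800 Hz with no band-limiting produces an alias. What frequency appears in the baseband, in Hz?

Nyquist = 352,800/2 = 176,400 Hz; 1,115,500 Hz exceeds it.
Alias = |1,115,500 − 3×352,800| = |1,115,500 − 1,058,400| = 57,100 Hz.

57,100 Hz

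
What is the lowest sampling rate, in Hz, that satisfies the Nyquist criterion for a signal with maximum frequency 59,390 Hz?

118,780 Hz

Minimum sample rate = 2 × 59,390 Hz = 118,780 Hz.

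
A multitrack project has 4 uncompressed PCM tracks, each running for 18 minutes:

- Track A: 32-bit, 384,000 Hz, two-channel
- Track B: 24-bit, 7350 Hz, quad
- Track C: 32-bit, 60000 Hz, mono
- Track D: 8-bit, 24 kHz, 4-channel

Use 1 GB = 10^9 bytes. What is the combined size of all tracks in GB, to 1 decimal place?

18 minutes = 1,080 s.
Track A: 384,000 × 1,080 × 4 × 2 = 3,317,760,000 bytes.
Track B: 7,350 × 1,080 × 3 × 4 = 95,256,000 bytes.
Track C: 60,000 × 1,080 × 4 × 1 = 259,200,000 bytes.
Track D: 24,000 × 1,080 × 1 × 4 = 103,680,000 bytes.
Total = 3,775,896,000 bytes = 3.8 GB.

3.8 GB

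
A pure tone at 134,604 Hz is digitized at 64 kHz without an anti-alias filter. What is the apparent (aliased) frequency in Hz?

Nyquist = 64,000/2 = 32,000 Hz; 134,604 Hz exceeds it.
Alias = |134,604 − 2×64,000| = |134,604 − 128,000| = 6,604 Hz.

6,604 Hz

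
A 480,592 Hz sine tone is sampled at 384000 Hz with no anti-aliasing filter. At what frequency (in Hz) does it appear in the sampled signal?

96,592 Hz

Nyquist = 384,000/2 = 192,000 Hz; 480,592 Hz exceeds it.
Alias = |480,592 − 1×384,000| = |480,592 − 384,000| = 96,592 Hz.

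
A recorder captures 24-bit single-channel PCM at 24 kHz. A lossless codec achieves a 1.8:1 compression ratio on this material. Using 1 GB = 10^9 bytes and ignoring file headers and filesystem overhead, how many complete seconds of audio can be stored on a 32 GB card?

800,000 seconds

Uncompressed byte rate = 24,000 × 3 × 1 = 72,000 bytes/s.
After 1.8:1 compression, effective rate ≈ 40000 bytes/s.
Capacity = 32 × 1,000,000,000 = 32,000,000,000 bytes.
32,000,000,000 / effective rate ≈ 800000 s → 800,000 seconds.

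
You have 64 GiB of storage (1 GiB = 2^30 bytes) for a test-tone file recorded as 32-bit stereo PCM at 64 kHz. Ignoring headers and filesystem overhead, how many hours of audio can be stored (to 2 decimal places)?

37.28 hours

Uncompressed byte rate = 64,000 × 4 × 2 = 512,000 bytes/s.
Capacity = 64 × 1,073,741,824 = 68,719,476,736 bytes.
68,719,476,736 / 512,000 ≈ 134217.73 s → 37.28 hours.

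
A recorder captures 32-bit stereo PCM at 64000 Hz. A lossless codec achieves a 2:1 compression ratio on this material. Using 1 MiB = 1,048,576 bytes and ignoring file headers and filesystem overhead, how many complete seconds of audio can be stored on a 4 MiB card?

Uncompressed byte rate = 64,000 × 4 × 2 = 512,000 bytes/s.
After 2:1 compression, effective rate ≈ 256000 bytes/s.
Capacity = 4 × 1,048,576 = 4,194,304 bytes.
4,194,304 / effective rate ≈ 16.38 s → 16 seconds.

16 seconds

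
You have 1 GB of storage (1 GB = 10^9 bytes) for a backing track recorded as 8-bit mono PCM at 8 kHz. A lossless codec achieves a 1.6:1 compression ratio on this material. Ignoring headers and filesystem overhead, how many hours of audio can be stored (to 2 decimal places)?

55.56 hours

Uncompressed byte rate = 8,000 × 1 × 1 = 8,000 bytes/s.
After 1.6:1 compression, effective rate ≈ 5000 bytes/s.
Capacity = 1 × 1,000,000,000 = 1,000,000,000 bytes.
1,000,000,000 / effective rate ≈ 200000 s → 55.56 hours.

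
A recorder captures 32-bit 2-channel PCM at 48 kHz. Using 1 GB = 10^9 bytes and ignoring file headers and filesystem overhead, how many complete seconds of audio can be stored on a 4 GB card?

10,416 seconds

Uncompressed byte rate = 48,000 × 4 × 2 = 384,000 bytes/s.
Capacity = 4 × 1,000,000,000 = 4,000,000,000 bytes.
4,000,000,000 / 384,000 ≈ 10416.67 s → 10,416 seconds.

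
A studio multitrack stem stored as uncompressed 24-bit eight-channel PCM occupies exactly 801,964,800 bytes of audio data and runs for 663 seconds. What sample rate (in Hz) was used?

50,400 Hz

Bytes = sample_rate × seconds × bytes_per_sample × channels.
sample_rate = 801,964,800 / (663 × 3 × 8) = 801,964,800 / 15,912 = 50,400 Hz.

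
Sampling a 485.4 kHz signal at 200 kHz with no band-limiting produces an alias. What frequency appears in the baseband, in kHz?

85.4 kHz

Nyquist = 200,000/2 = 100,000 Hz; 485,400 Hz exceeds it.
Alias = |485,400 − 2×200,000| = |485,400 − 400,000| = 85,400 Hz = 85.4 kHz.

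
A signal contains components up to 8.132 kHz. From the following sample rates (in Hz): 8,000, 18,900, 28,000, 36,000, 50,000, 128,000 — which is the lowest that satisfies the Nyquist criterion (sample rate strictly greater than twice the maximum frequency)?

Need sample rate > 2 × 8,132 = 16,264 Hz.
Lowest listed rate above 16,264 Hz is 18,900 Hz.

18,900 Hz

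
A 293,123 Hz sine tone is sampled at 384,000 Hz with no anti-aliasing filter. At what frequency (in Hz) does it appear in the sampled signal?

Nyquist = 384,000/2 = 192,000 Hz; 293,123 Hz exceeds it.
Alias = |293,123 − 1×384,000| = |293,123 − 384,000| = 90,877 Hz.

90,877 Hz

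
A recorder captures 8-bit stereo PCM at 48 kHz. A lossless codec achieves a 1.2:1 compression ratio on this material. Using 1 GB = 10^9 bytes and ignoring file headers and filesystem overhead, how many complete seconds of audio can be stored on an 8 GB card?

100,000 seconds

Uncompressed byte rate = 48,000 × 1 × 2 = 96,000 bytes/s.
After 1.2:1 compression, effective rate ≈ 80000 bytes/s.
Capacity = 8 × 1,000,000,000 = 8,000,000,000 bytes.
8,000,000,000 / effective rate ≈ 100000 s → 100,000 seconds.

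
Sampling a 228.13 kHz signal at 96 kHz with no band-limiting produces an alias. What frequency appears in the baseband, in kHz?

36.13 kHz

Nyquist = 96,000/2 = 48,000 Hz; 228,130 Hz exceeds it.
Alias = |228,130 − 2×96,000| = |228,130 − 192,000| = 36,130 Hz = 36.13 kHz.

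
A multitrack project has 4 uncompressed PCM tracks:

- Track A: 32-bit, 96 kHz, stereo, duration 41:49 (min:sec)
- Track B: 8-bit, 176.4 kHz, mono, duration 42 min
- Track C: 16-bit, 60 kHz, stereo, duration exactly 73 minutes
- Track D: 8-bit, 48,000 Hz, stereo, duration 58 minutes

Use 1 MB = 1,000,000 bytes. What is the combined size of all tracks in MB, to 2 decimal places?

Track A: 41:49 (min:sec) = 2,509 s; 96,000 × 2,509 × 4 × 2 = 1,926,912,000 bytes.
Track B: 42 min = 2,520 s; 176,400 × 2,520 × 1 × 1 = 444,528,000 bytes.
Track C: exactly 73 minutes = 4,380 s; 60,000 × 4,380 × 2 × 2 = 1,051,200,000 bytes.
Track D: 58 minutes = 3,480 s; 48,000 × 3,480 × 1 × 2 = 334,080,000 bytes.
Total = 3,756,720,000 bytes = 3756.72 MB.

3756.72 MB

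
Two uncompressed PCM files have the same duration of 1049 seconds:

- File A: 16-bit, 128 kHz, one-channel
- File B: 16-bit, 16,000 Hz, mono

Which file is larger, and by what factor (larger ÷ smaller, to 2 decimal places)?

File A, by a factor of 8.00

File A: 128,000 × 2 × 1 = 256,000 bytes/s.
File B: 16,000 × 2 × 1 = 32,000 bytes/s.
File A is larger; ratio = 268,544,000 / 33,568,000 = 8.00.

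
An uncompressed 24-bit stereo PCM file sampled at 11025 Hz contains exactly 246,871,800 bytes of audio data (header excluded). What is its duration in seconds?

3,732 seconds

Byte rate = 11,025 × 3 × 2 = 66,150 bytes/s.
Duration = 246,871,800 / 66,150 = 3,732 s.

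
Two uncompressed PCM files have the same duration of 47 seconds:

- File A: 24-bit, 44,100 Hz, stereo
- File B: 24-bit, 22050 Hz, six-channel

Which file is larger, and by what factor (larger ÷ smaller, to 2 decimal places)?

File B, by a factor of 1.50

File A: 44,100 × 3 × 2 = 264,600 bytes/s.
File B: 22,050 × 3 × 6 = 396,900 bytes/s.
File B is larger; ratio = 18,654,300 / 12,436,200 = 1.50.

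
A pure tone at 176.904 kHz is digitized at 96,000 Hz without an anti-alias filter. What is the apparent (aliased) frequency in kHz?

Nyquist = 96,000/2 = 48,000 Hz; 176,904 Hz exceeds it.
Alias = |176,904 − 2×96,000| = |176,904 − 192,000| = 15,096 Hz = 15.096 kHz.

15.096 kHz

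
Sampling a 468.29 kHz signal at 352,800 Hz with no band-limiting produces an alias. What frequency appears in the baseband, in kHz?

Nyquist = 352,800/2 = 176,400 Hz; 468,290 Hz exceeds it.
Alias = |468,290 − 1×352,800| = |468,290 − 352,800| = 115,490 Hz = 115.49 kHz.

115.49 kHz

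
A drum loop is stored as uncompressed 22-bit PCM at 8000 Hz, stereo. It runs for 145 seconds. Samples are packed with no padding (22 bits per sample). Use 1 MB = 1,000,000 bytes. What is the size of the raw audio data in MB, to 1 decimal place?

Bits = 8,000 × 145 × 22 × 2 = 51,040,000 bits = 6,380,000 bytes.
6,380,000 / 1,000,000 = 6.4 MB.

6.4 MB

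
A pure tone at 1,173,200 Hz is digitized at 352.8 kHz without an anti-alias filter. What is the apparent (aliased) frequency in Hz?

114,800 Hz

Nyquist = 352,800/2 = 176,400 Hz; 1,173,200 Hz exceeds it.
Alias = |1,173,200 − 3×352,800| = |1,173,200 − 1,058,400| = 114,800 Hz.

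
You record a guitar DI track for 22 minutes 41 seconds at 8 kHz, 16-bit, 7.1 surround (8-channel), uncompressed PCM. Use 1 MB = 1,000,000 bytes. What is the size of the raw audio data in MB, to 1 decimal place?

174.2 MB

Duration = 22 minutes 41 seconds = 1,361 s.
Bytes = 8,000 samples/s × 1,361 s × 2 bytes/sample × 8 ch = 174,208,000 bytes.
174,208,000 / 1,000,000 = 174.2 MB.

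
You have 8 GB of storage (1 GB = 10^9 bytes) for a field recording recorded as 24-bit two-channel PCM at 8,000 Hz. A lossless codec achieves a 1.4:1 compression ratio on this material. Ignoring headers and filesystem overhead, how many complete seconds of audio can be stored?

233,333 seconds

Uncompressed byte rate = 8,000 × 3 × 2 = 48,000 bytes/s.
After 1.4:1 compression, effective rate ≈ 34285.71 bytes/s.
Capacity = 8 × 1,000,000,000 = 8,000,000,000 bytes.
8,000,000,000 / effective rate ≈ 233333.33 s → 233,333 seconds.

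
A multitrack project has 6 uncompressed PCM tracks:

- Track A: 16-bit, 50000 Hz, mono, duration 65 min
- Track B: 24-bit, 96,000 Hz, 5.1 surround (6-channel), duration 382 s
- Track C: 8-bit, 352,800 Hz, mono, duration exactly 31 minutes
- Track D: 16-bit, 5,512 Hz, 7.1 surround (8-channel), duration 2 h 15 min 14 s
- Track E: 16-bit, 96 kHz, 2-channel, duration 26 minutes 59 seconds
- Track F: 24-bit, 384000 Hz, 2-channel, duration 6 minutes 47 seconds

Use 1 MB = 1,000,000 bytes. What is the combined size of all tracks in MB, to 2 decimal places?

Track A: 65 min = 3,900 s; 50,000 × 3,900 × 2 × 1 = 390,000,000 bytes.
Track B: 96,000 × 382 × 3 × 6 = 660,096,000 bytes.
Track C: exactly 31 minutes = 1,860 s; 352,800 × 1,860 × 1 × 1 = 656,208,000 bytes.
Track D: 2 h 15 min 14 s = 8,114 s; 5,512 × 8,114 × 2 × 8 = 715,589,888 bytes.
Track E: 26 minutes 59 seconds = 1,619 s; 96,000 × 1,619 × 2 × 2 = 621,696,000 bytes.
Track F: 6 minutes 47 seconds = 407 s; 384,000 × 407 × 3 × 2 = 937,728,000 bytes.
Total = 3,981,317,888 bytes = 3981.32 MB.

3981.32 MB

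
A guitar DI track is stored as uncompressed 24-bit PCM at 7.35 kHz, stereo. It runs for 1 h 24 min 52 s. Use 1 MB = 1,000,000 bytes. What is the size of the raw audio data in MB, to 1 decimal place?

Duration = 1 h 24 min 52 s = 5,092 s.
Bytes = 7,350 samples/s × 5,092 s × 3 bytes/sample × 2 ch = 224,557,200 bytes.
224,557,200 / 1,000,000 = 224.6 MB.

224.6 MB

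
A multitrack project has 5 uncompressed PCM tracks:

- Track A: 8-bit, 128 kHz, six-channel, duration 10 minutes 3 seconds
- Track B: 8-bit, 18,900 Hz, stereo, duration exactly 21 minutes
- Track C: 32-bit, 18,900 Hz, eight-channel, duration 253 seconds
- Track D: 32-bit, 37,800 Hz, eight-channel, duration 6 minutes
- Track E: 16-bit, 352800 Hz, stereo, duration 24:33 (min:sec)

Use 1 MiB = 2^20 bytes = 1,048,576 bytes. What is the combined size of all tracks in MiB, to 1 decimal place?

3030.7 MiB

Track A: 10 minutes 3 seconds = 603 s; 128,000 × 603 × 1 × 6 = 463,104,000 bytes.
Track B: exactly 21 minutes = 1,260 s; 18,900 × 1,260 × 1 × 2 = 47,628,000 bytes.
Track C: 18,900 × 253 × 4 × 8 = 153,014,400 bytes.
Track D: 6 minutes = 360 s; 37,800 × 360 × 4 × 8 = 435,456,000 bytes.
Track E: 24:33 (min:sec) = 1,473 s; 352,800 × 1,473 × 2 × 2 = 2,078,697,600 bytes.
Total = 3,177,900,000 bytes = 3030.7 MiB.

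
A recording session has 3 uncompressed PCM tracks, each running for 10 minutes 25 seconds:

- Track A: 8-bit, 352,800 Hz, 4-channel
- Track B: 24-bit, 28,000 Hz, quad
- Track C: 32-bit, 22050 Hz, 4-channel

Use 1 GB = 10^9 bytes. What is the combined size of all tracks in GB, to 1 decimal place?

10 minutes 25 seconds = 625 s.
Track A: 352,800 × 625 × 1 × 4 = 882,000,000 bytes.
Track B: 28,000 × 625 × 3 × 4 = 210,000,000 bytes.
Track C: 22,050 × 625 × 4 × 4 = 220,500,000 bytes.
Total = 1,312,500,000 bytes = 1.3 GB.

1.3 GB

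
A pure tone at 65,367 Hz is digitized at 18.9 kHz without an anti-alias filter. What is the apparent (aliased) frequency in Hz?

Nyquist = 18,900/2 = 9,450 Hz; 65,367 Hz exceeds it.
Alias = |65,367 − 3×18,900| = |65,367 − 56,700| = 8,667 Hz.

8,667 Hz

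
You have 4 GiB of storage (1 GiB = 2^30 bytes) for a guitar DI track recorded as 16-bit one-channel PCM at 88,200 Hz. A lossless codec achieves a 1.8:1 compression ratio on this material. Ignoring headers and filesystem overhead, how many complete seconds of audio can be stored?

Uncompressed byte rate = 88,200 × 2 × 1 = 176,400 bytes/s.
After 1.8:1 compression, effective rate ≈ 98000 bytes/s.
Capacity = 4 × 1,073,741,824 = 4,294,967,296 bytes.
4,294,967,296 / effective rate ≈ 43826.2 s → 43,826 seconds.

43,826 seconds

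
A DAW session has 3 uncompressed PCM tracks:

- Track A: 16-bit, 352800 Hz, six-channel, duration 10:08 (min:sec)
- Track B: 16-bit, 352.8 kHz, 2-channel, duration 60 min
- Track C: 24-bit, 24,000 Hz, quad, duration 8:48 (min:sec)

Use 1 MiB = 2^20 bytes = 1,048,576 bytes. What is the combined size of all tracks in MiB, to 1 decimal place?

Track A: 10:08 (min:sec) = 608 s; 352,800 × 608 × 2 × 6 = 2,574,028,800 bytes.
Track B: 60 min = 3,600 s; 352,800 × 3,600 × 2 × 2 = 5,080,320,000 bytes.
Track C: 8:48 (min:sec) = 528 s; 24,000 × 528 × 3 × 4 = 152,064,000 bytes.
Total = 7,806,412,800 bytes = 7444.8 MiB.

7444.8 MiB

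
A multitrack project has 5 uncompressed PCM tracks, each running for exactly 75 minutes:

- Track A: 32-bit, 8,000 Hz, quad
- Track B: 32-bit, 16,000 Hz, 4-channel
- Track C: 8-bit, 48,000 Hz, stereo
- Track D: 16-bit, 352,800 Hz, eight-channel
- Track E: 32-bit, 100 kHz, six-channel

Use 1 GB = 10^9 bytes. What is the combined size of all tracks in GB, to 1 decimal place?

38.4 GB

exactly 75 minutes = 4,500 s.
Track A: 8,000 × 4,500 × 4 × 4 = 576,000,000 bytes.
Track B: 16,000 × 4,500 × 4 × 4 = 1,152,000,000 bytes.
Track C: 48,000 × 4,500 × 1 × 2 = 432,000,000 bytes.
Track D: 352,800 × 4,500 × 2 × 8 = 25,401,600,000 bytes.
Track E: 100,000 × 4,500 × 4 × 6 = 10,800,000,000 bytes.
Total = 38,361,600,000 bytes = 38.4 GB.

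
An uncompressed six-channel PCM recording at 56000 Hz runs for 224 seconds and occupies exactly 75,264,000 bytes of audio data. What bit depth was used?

8 bits

Bytes per sample = 75,264,000 / (56,000 × 224 × 6) = 75,264,000 / 75,264,000 = 1.
Bit depth = 1 × 8 = 8 bits.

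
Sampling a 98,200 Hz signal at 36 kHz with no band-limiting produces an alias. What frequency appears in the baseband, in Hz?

Nyquist = 36,000/2 = 18,000 Hz; 98,200 Hz exceeds it.
Alias = |98,200 − 3×36,000| = |98,200 − 108,000| = 9,800 Hz.

9,800 Hz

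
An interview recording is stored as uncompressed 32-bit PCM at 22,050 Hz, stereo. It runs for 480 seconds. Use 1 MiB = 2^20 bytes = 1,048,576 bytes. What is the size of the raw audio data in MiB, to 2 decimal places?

Bytes = 22,050 samples/s × 480 s × 4 bytes/sample × 2 ch = 84,672,000 bytes.
84,672,000 / 1,048,576 = 80.75 MiB.

80.75 MiB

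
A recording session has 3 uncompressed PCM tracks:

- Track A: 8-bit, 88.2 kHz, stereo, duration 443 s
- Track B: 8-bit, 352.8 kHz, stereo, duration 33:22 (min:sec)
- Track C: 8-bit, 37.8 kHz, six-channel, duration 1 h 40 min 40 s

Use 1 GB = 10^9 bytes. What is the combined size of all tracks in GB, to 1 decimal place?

2.9 GB

Track A: 88,200 × 443 × 1 × 2 = 78,145,200 bytes.
Track B: 33:22 (min:sec) = 2,002 s; 352,800 × 2,002 × 1 × 2 = 1,412,611,200 bytes.
Track C: 1 h 40 min 40 s = 6,040 s; 37,800 × 6,040 × 1 × 6 = 1,369,872,000 bytes.
Total = 2,860,628,400 bytes = 2.9 GB.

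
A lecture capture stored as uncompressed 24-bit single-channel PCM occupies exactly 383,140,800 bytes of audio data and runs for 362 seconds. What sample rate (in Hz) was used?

352,800 Hz

Bytes = sample_rate × seconds × bytes_per_sample × channels.
sample_rate = 383,140,800 / (362 × 3 × 1) = 383,140,800 / 1,086 = 352,800 Hz.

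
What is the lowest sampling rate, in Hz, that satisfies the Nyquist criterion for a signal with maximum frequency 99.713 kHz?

Minimum sample rate = 2 × 99,713 Hz = 199,426 Hz.

199,426 Hz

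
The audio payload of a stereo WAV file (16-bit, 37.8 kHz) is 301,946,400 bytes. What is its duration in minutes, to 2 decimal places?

Byte rate = 37,800 × 2 × 2 = 151,200 bytes/s.
Duration = 301,946,400 / 151,200 = 1,997 s.
1,997 s / 60 = 33.28 minutes.

33.28 minutes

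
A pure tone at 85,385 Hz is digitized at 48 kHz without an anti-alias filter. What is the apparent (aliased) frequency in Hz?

Nyquist = 48,000/2 = 24,000 Hz; 85,385 Hz exceeds it.
Alias = |85,385 − 2×48,000| = |85,385 − 96,000| = 10,615 Hz.

10,615 Hz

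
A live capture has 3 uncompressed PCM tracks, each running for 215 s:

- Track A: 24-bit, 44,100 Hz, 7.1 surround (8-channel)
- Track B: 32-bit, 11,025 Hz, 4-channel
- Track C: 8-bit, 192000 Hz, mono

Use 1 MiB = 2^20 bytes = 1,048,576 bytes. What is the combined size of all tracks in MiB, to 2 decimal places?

292.55 MiB

Track A: 44,100 × 215 × 3 × 8 = 227,556,000 bytes.
Track B: 11,025 × 215 × 4 × 4 = 37,926,000 bytes.
Track C: 192,000 × 215 × 1 × 1 = 41,280,000 bytes.
Total = 306,762,000 bytes = 292.55 MiB.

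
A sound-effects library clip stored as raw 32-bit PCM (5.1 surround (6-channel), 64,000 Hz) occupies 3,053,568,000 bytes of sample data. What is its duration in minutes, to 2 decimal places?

33.13 minutes

Byte rate = 64,000 × 4 × 6 = 1,536,000 bytes/s.
Duration = 3,053,568,000 / 1,536,000 = 1,988 s.
1,988 s / 60 = 33.13 minutes.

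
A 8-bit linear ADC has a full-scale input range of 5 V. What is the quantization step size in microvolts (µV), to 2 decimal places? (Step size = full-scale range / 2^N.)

19531.25 µV

5 V / 2^8 = 5 / 256 V = 19531.25 µV.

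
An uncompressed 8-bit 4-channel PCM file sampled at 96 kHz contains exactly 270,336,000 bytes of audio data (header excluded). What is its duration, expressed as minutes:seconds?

Byte rate = 96,000 × 1 × 4 = 384,000 bytes/s.
Duration = 270,336,000 / 384,000 = 704 s.
704 s = 11:44.

11:44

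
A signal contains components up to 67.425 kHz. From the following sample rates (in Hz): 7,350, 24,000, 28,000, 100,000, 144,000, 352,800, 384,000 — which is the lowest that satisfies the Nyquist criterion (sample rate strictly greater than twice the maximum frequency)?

144,000 Hz

Need sample rate > 2 × 67,425 = 134,850 Hz.
Lowest listed rate above 134,850 Hz is 144,000 Hz.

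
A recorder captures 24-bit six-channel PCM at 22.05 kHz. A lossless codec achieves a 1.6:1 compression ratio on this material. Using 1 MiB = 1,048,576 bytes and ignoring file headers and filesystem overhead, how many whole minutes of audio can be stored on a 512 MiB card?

Uncompressed byte rate = 22,050 × 3 × 6 = 396,900 bytes/s.
After 1.6:1 compression, effective rate ≈ 248062.5 bytes/s.
Capacity = 512 × 1,048,576 = 536,870,912 bytes.
536,870,912 / effective rate ≈ 2164.26 s → 36 minutes.

36 minutes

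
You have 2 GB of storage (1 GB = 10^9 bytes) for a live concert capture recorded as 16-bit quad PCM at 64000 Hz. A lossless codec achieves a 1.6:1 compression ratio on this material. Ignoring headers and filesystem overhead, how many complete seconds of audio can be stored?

Uncompressed byte rate = 64,000 × 2 × 4 = 512,000 bytes/s.
After 1.6:1 compression, effective rate ≈ 320000 bytes/s.
Capacity = 2 × 1,000,000,000 = 2,000,000,000 bytes.
2,000,000,000 / effective rate ≈ 6250 s → 6,250 seconds.

6,250 seconds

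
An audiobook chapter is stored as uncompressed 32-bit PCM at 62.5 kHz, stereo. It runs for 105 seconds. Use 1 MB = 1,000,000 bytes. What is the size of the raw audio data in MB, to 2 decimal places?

52.50 MB

Bytes = 62,500 samples/s × 105 s × 4 bytes/sample × 2 ch = 52,500,000 bytes.
52,500,000 / 1,000,000 = 52.50 MB.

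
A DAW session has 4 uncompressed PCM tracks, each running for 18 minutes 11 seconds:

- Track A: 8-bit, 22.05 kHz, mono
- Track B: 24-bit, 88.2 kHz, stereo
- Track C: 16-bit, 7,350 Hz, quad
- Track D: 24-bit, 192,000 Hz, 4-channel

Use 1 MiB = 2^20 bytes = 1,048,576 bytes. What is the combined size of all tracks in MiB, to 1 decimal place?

18 minutes 11 seconds = 1,091 s.
Track A: 22,050 × 1,091 × 1 × 1 = 24,056,550 bytes.
Track B: 88,200 × 1,091 × 3 × 2 = 577,357,200 bytes.
Track C: 7,350 × 1,091 × 2 × 4 = 64,150,800 bytes.
Track D: 192,000 × 1,091 × 3 × 4 = 2,513,664,000 bytes.
Total = 3,179,228,550 bytes = 3031.9 MiB.

3031.9 MiB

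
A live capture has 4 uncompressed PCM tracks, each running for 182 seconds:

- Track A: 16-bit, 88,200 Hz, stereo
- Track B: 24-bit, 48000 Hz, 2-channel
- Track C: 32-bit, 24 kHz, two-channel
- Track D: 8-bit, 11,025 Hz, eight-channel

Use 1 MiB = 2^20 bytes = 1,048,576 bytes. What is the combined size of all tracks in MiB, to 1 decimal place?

Track A: 88,200 × 182 × 2 × 2 = 64,209,600 bytes.
Track B: 48,000 × 182 × 3 × 2 = 52,416,000 bytes.
Track C: 24,000 × 182 × 4 × 2 = 34,944,000 bytes.
Track D: 11,025 × 182 × 1 × 8 = 16,052,400 bytes.
Total = 167,622,000 bytes = 159.9 MiB.

159.9 MiB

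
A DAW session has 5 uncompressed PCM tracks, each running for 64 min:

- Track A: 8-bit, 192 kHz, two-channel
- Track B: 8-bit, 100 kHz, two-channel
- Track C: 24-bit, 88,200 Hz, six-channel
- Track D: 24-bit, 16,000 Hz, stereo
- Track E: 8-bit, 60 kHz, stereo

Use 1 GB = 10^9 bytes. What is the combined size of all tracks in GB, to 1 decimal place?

9.2 GB

64 min = 3,840 s.
Track A: 192,000 × 3,840 × 1 × 2 = 1,474,560,000 bytes.
Track B: 100,000 × 3,840 × 1 × 2 = 768,000,000 bytes.
Track C: 88,200 × 3,840 × 3 × 6 = 6,096,384,000 bytes.
Track D: 16,000 × 3,840 × 3 × 2 = 368,640,000 bytes.
Track E: 60,000 × 3,840 × 1 × 2 = 460,800,000 bytes.
Total = 9,168,384,000 bytes = 9.2 GB.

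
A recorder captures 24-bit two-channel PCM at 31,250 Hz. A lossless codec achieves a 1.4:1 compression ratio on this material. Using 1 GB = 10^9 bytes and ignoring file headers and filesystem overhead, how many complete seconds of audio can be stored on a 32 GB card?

Uncompressed byte rate = 31,250 × 3 × 2 = 187,500 bytes/s.
After 1.4:1 compression, effective rate ≈ 133928.57 bytes/s.
Capacity = 32 × 1,000,000,000 = 32,000,000,000 bytes.
32,000,000,000 / effective rate ≈ 238933.33 s → 238,933 seconds.

238,933 seconds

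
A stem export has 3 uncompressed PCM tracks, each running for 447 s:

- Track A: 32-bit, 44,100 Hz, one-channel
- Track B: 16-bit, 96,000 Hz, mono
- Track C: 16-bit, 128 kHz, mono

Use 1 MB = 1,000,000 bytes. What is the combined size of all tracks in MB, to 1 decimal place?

Track A: 44,100 × 447 × 4 × 1 = 78,850,800 bytes.
Track B: 96,000 × 447 × 2 × 1 = 85,824,000 bytes.
Track C: 128,000 × 447 × 2 × 1 = 114,432,000 bytes.
Total = 279,106,800 bytes = 279.1 MB.

279.1 MB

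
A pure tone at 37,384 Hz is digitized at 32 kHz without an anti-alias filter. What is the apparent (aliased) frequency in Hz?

5,384 Hz

Nyquist = 32,000/2 = 16,000 Hz; 37,384 Hz exceeds it.
Alias = |37,384 − 1×32,000| = |37,384 − 32,000| = 5,384 Hz.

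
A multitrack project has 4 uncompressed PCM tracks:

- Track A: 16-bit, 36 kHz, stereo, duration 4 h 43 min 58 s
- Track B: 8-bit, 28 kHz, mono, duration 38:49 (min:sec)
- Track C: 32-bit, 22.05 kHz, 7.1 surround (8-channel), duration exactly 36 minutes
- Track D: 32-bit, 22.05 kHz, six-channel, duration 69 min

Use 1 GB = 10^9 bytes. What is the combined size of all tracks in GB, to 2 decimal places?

Track A: 4 h 43 min 58 s = 17,038 s; 36,000 × 17,038 × 2 × 2 = 2,453,472,000 bytes.
Track B: 38:49 (min:sec) = 2,329 s; 28,000 × 2,329 × 1 × 1 = 65,212,000 bytes.
Track C: exactly 36 minutes = 2,160 s; 22,050 × 2,160 × 4 × 8 = 1,524,096,000 bytes.
Track D: 69 min = 4,140 s; 22,050 × 4,140 × 4 × 6 = 2,190,888,000 bytes.
Total = 6,233,668,000 bytes = 6.23 GB.

6.23 GB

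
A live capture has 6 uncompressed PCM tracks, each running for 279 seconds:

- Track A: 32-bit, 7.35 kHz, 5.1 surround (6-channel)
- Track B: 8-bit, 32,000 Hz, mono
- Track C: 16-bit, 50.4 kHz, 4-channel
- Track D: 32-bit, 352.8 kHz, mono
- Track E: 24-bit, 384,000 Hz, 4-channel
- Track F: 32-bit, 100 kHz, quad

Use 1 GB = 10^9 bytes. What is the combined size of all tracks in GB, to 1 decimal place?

2.3 GB

Track A: 7,350 × 279 × 4 × 6 = 49,215,600 bytes.
Track B: 32,000 × 279 × 1 × 1 = 8,928,000 bytes.
Track C: 50,400 × 279 × 2 × 4 = 112,492,800 bytes.
Track D: 352,800 × 279 × 4 × 1 = 393,724,800 bytes.
Track E: 384,000 × 279 × 3 × 4 = 1,285,632,000 bytes.
Track F: 100,000 × 279 × 4 × 4 = 446,400,000 bytes.
Total = 2,296,393,200 bytes = 2.3 GB.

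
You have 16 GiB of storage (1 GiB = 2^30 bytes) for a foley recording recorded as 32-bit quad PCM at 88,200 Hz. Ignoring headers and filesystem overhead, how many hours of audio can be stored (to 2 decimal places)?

3.38 hours

Uncompressed byte rate = 88,200 × 4 × 4 = 1,411,200 bytes/s.
Capacity = 16 × 1,073,741,824 = 17,179,869,184 bytes.
17,179,869,184 / 1,411,200 ≈ 12173.94 s → 3.38 hours.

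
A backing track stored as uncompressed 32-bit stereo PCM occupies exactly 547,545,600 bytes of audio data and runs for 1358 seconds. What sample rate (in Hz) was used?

50,400 Hz

Bytes = sample_rate × seconds × bytes_per_sample × channels.
sample_rate = 547,545,600 / (1,358 × 4 × 2) = 547,545,600 / 10,864 = 50,400 Hz.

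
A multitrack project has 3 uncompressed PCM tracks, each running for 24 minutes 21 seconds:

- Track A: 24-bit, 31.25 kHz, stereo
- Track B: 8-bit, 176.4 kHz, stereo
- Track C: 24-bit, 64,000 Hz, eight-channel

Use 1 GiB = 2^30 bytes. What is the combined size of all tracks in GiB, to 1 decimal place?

2.8 GiB

24 minutes 21 seconds = 1,461 s.
Track A: 31,250 × 1,461 × 3 × 2 = 273,937,500 bytes.
Track B: 176,400 × 1,461 × 1 × 2 = 515,440,800 bytes.
Track C: 64,000 × 1,461 × 3 × 8 = 2,244,096,000 bytes.
Total = 3,033,474,300 bytes = 2.8 GiB.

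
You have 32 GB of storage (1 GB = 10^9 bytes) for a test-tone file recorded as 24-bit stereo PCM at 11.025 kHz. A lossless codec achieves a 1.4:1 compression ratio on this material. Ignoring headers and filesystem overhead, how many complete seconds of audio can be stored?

677,248 seconds

Uncompressed byte rate = 11,025 × 3 × 2 = 66,150 bytes/s.
After 1.4:1 compression, effective rate ≈ 47250 bytes/s.
Capacity = 32 × 1,000,000,000 = 32,000,000,000 bytes.
32,000,000,000 / effective rate ≈ 677248.68 s → 677,248 seconds.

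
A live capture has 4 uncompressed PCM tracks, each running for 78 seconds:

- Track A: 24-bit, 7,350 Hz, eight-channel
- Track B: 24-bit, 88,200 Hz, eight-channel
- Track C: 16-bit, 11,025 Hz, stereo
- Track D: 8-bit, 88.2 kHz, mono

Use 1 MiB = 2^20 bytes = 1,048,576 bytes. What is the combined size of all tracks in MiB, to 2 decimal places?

Track A: 7,350 × 78 × 3 × 8 = 13,759,200 bytes.
Track B: 88,200 × 78 × 3 × 8 = 165,110,400 bytes.
Track C: 11,025 × 78 × 2 × 2 = 3,439,800 bytes.
Track D: 88,200 × 78 × 1 × 1 = 6,879,600 bytes.
Total = 189,189,000 bytes = 180.42 MiB.

180.42 MiB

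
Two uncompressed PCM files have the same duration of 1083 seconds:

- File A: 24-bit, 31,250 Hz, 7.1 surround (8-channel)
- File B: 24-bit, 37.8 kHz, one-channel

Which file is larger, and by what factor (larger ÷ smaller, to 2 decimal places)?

File A: 31,250 × 3 × 8 = 750,000 bytes/s.
File B: 37,800 × 3 × 1 = 113,400 bytes/s.
File A is larger; ratio = 812,250,000 / 122,812,200 = 6.61.

File A, by a factor of 6.61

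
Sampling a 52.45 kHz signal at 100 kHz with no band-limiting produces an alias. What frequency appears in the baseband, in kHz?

Nyquist = 100,000/2 = 50,000 Hz; 52,450 Hz exceeds it.
Alias = |52,450 − 1×100,000| = |52,450 − 100,000| = 47,550 Hz = 47.55 kHz.

47.55 kHz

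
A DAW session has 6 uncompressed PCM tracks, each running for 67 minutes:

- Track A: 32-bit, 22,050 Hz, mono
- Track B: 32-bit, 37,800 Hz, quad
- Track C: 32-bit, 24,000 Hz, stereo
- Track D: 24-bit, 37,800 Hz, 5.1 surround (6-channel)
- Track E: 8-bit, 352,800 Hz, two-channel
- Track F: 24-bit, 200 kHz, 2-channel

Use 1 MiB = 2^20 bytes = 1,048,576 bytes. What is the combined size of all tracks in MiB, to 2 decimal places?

67 minutes = 4,020 s.
Track A: 22,050 × 4,020 × 4 × 1 = 354,564,000 bytes.
Track B: 37,800 × 4,020 × 4 × 4 = 2,431,296,000 bytes.
Track C: 24,000 × 4,020 × 4 × 2 = 771,840,000 bytes.
Track D: 37,800 × 4,020 × 3 × 6 = 2,735,208,000 bytes.
Track E: 352,800 × 4,020 × 1 × 2 = 2,836,512,000 bytes.
Track F: 200,000 × 4,020 × 3 × 2 = 4,824,000,000 bytes.
Total = 13,953,420,000 bytes = 13307.02 MiB.

13307.02 MiB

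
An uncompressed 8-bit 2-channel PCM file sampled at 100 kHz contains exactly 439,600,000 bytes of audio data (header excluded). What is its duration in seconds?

2,198 seconds

Byte rate = 100,000 × 1 × 2 = 200,000 bytes/s.
Duration = 439,600,000 / 200,000 = 2,198 s.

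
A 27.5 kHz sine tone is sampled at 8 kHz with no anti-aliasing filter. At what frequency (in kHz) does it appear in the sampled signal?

Nyquist = 8,000/2 = 4,000 Hz; 27,500 Hz exceeds it.
Alias = |27,500 − 3×8,000| = |27,500 − 24,000| = 3,500 Hz = 3.5 kHz.

3.5 kHz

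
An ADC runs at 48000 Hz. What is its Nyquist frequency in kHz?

Nyquist frequency = sample rate / 2 = 48,000 / 2 = 24 kHz.

24 kHz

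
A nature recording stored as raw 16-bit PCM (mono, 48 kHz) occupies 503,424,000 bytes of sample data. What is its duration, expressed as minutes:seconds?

87:24

Byte rate = 48,000 × 2 × 1 = 96,000 bytes/s.
Duration = 503,424,000 / 96,000 = 5,244 s.
5,244 s = 87:24.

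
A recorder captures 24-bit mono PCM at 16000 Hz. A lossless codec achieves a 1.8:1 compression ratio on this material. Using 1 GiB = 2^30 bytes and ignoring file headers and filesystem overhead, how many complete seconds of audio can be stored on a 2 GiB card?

Uncompressed byte rate = 16,000 × 3 × 1 = 48,000 bytes/s.
After 1.8:1 compression, effective rate ≈ 26666.67 bytes/s.
Capacity = 2 × 1,073,741,824 = 2,147,483,648 bytes.
2,147,483,648 / effective rate ≈ 80530.64 s → 80,530 seconds.

80,530 seconds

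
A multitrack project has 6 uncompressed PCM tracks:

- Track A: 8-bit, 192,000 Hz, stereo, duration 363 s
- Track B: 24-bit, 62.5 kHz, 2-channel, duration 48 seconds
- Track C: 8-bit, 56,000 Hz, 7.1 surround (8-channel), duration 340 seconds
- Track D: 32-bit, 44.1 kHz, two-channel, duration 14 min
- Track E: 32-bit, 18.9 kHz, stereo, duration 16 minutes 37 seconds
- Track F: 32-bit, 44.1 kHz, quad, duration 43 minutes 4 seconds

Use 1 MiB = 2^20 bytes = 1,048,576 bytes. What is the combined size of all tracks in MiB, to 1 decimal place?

2460.6 MiB

Track A: 192,000 × 363 × 1 × 2 = 139,392,000 bytes.
Track B: 62,500 × 48 × 3 × 2 = 18,000,000 bytes.
Track C: 56,000 × 340 × 1 × 8 = 152,320,000 bytes.
Track D: 14 min = 840 s; 44,100 × 840 × 4 × 2 = 296,352,000 bytes.
Track E: 16 minutes 37 seconds = 997 s; 18,900 × 997 × 4 × 2 = 150,746,400 bytes.
Track F: 43 minutes 4 seconds = 2,584 s; 44,100 × 2,584 × 4 × 4 = 1,823,270,400 bytes.
Total = 2,580,080,800 bytes = 2460.6 MiB.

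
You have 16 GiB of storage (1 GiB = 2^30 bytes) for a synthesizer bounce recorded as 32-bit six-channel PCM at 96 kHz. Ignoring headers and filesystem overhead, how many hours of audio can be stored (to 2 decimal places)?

2.07 hours

Uncompressed byte rate = 96,000 × 4 × 6 = 2,304,000 bytes/s.
Capacity = 16 × 1,073,741,824 = 17,179,869,184 bytes.
17,179,869,184 / 2,304,000 ≈ 7456.54 s → 2.07 hours.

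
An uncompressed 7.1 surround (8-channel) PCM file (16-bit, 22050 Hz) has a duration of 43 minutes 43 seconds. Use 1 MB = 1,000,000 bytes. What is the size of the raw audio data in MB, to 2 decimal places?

Duration = 43 minutes 43 seconds = 2,623 s.
Bytes = 22,050 samples/s × 2,623 s × 2 bytes/sample × 8 ch = 925,394,400 bytes.
925,394,400 / 1,000,000 = 925.39 MB.

925.39 MB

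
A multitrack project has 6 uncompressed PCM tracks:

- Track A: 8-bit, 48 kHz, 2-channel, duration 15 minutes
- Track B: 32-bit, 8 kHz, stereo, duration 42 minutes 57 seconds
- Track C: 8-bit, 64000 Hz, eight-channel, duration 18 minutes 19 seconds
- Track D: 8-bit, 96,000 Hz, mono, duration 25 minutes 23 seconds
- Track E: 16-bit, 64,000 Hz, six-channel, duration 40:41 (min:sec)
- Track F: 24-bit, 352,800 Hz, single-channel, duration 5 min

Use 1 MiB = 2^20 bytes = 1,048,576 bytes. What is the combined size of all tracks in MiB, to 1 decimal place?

Track A: 15 minutes = 900 s; 48,000 × 900 × 1 × 2 = 86,400,000 bytes.
Track B: 42 minutes 57 seconds = 2,577 s; 8,000 × 2,577 × 4 × 2 = 164,928,000 bytes.
Track C: 18 minutes 19 seconds = 1,099 s; 64,000 × 1,099 × 1 × 8 = 562,688,000 bytes.
Track D: 25 minutes 23 seconds = 1,523 s; 96,000 × 1,523 × 1 × 1 = 146,208,000 bytes.
Track E: 40:41 (min:sec) = 2,441 s; 64,000 × 2,441 × 2 × 6 = 1,874,688,000 bytes.
Track F: 5 min = 300 s; 352,800 × 300 × 3 × 1 = 317,520,000 bytes.
Total = 3,152,432,000 bytes = 3006.4 MiB.

3006.4 MiB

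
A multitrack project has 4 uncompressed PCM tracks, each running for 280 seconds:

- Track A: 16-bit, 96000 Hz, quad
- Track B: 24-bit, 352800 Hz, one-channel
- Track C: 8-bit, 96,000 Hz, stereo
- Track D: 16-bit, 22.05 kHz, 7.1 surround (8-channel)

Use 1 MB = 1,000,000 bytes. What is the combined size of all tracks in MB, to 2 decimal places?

663.94 MB

Track A: 96,000 × 280 × 2 × 4 = 215,040,000 bytes.
Track B: 352,800 × 280 × 3 × 1 = 296,352,000 bytes.
Track C: 96,000 × 280 × 1 × 2 = 53,760,000 bytes.
Track D: 22,050 × 280 × 2 × 8 = 98,784,000 bytes.
Total = 663,936,000 bytes = 663.94 MB.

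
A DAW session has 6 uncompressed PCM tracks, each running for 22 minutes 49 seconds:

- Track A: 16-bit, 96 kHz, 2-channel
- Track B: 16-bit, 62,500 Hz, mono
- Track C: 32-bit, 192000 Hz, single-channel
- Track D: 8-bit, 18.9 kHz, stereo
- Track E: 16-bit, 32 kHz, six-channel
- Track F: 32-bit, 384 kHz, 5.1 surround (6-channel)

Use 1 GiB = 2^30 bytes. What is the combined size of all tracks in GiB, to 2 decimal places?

13.92 GiB

22 minutes 49 seconds = 1,369 s.
Track A: 96,000 × 1,369 × 2 × 2 = 525,696,000 bytes.
Track B: 62,500 × 1,369 × 2 × 1 = 171,125,000 bytes.
Track C: 192,000 × 1,369 × 4 × 1 = 1,051,392,000 bytes.
Track D: 18,900 × 1,369 × 1 × 2 = 51,748,200 bytes.
Track E: 32,000 × 1,369 × 2 × 6 = 525,696,000 bytes.
Track F: 384,000 × 1,369 × 4 × 6 = 12,616,704,000 bytes.
Total = 14,942,361,200 bytes = 13.92 GiB.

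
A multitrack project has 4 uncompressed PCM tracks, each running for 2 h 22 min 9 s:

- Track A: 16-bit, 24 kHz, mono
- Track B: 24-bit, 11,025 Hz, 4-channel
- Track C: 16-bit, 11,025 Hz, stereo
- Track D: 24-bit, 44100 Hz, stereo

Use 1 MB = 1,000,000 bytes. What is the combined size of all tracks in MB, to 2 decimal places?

2 h 22 min 9 s = 8,529 s.
Track A: 24,000 × 8,529 × 2 × 1 = 409,392,000 bytes.
Track B: 11,025 × 8,529 × 3 × 4 = 1,128,386,700 bytes.
Track C: 11,025 × 8,529 × 2 × 2 = 376,128,900 bytes.
Track D: 44,100 × 8,529 × 3 × 2 = 2,256,773,400 bytes.
Total = 4,170,681,000 bytes = 4170.68 MB.

4170.68 MB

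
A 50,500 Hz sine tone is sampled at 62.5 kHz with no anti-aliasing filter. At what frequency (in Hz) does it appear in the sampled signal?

Nyquist = 62,500/2 = 31,250 Hz; 50,500 Hz exceeds it.
Alias = |50,500 − 1×62,500| = |50,500 − 62,500| = 12,000 Hz.

12,000 Hz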